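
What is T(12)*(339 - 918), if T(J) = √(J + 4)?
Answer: -2316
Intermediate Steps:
T(J) = √(4 + J)
T(12)*(339 - 918) = √(4 + 12)*(339 - 918) = √16*(-579) = 4*(-579) = -2316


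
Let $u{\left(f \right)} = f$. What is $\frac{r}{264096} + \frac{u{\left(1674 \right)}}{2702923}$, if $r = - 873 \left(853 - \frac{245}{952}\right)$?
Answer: $- \frac{232057481437}{82341846272} \approx -2.8182$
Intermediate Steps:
$r = - \frac{101244429}{136}$ ($r = - 873 \left(853 - \frac{35}{136}\right) = \left(-873\right) \frac{115973}{136} = - \frac{101244429}{136} \approx -7.4444 \cdot 10^{5}$)
$\frac{r}{264096} + \frac{u{\left(1674 \right)}}{2702923} = - \frac{101244429}{136 \cdot 264096} + \frac{1674}{2702923} = \left(- \frac{101244429}{136}\right) \frac{1}{264096} + 1674 \cdot \frac{1}{2702923} = - \frac{11249381}{3990784} + \frac{1674}{2702923} = - \frac{232057481437}{82341846272}$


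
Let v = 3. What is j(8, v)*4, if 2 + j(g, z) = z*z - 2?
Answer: 20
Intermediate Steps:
j(g, z) = -4 + z**2 (j(g, z) = -2 + (z*z - 2) = -2 + (z**2 - 2) = -2 + (-2 + z**2) = -4 + z**2)
j(8, v)*4 = (-4 + 3**2)*4 = (-4 + 9)*4 = 5*4 = 20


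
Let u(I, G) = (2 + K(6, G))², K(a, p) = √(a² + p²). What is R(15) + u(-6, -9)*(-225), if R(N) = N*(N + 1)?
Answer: -26985 - 2700*√13 ≈ -36720.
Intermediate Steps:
R(N) = N*(1 + N)
u(I, G) = (2 + √(36 + G²))² (u(I, G) = (2 + √(6² + G²))² = (2 + √(36 + G²))²)
R(15) + u(-6, -9)*(-225) = 15*(1 + 15) + (2 + √(36 + (-9)²))²*(-225) = 15*16 + (2 + √(36 + 81))²*(-225) = 240 + (2 + √117)²*(-225) = 240 + (2 + 3*√13)²*(-225) = 240 - 225*(2 + 3*√13)²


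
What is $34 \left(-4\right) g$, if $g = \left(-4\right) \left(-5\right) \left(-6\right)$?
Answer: $16320$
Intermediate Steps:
$g = -120$ ($g = 20 \left(-6\right) = -120$)
$34 \left(-4\right) g = 34 \left(-4\right) \left(-120\right) = \left(-136\right) \left(-120\right) = 16320$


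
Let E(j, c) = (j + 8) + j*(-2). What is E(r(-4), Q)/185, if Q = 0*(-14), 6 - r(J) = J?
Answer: -2/185 ≈ -0.010811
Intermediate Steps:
r(J) = 6 - J
Q = 0
E(j, c) = 8 - j (E(j, c) = (8 + j) - 2*j = 8 - j)
E(r(-4), Q)/185 = (8 - (6 - 1*(-4)))/185 = (8 - (6 + 4))*(1/185) = (8 - 1*10)*(1/185) = (8 - 10)*(1/185) = -2*1/185 = -2/185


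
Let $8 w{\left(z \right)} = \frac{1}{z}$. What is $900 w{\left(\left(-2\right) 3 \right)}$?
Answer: $- \frac{75}{4} \approx -18.75$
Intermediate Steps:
$w{\left(z \right)} = \frac{1}{8 z}$
$900 w{\left(\left(-2\right) 3 \right)} = 900 \frac{1}{8 \left(\left(-2\right) 3\right)} = 900 \frac{1}{8 \left(-6\right)} = 900 \cdot \frac{1}{8} \left(- \frac{1}{6}\right) = 900 \left(- \frac{1}{48}\right) = - \frac{75}{4}$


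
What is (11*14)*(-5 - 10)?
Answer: -2310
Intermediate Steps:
(11*14)*(-5 - 10) = 154*(-15) = -2310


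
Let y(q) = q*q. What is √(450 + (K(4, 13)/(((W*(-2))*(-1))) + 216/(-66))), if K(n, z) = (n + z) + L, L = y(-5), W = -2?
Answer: √211134/22 ≈ 20.886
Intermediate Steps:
y(q) = q²
L = 25 (L = (-5)² = 25)
K(n, z) = 25 + n + z (K(n, z) = (n + z) + 25 = 25 + n + z)
√(450 + (K(4, 13)/(((W*(-2))*(-1))) + 216/(-66))) = √(450 + ((25 + 4 + 13)/((-2*(-2)*(-1))) + 216/(-66))) = √(450 + (42/((4*(-1))) + 216*(-1/66))) = √(450 + (42/(-4) - 36/11)) = √(450 + (42*(-¼) - 36/11)) = √(450 + (-21/2 - 36/11)) = √(450 - 303/22) = √(9597/22) = √211134/22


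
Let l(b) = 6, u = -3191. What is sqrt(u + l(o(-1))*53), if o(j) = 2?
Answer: 13*I*sqrt(17) ≈ 53.6*I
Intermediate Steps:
sqrt(u + l(o(-1))*53) = sqrt(-3191 + 6*53) = sqrt(-3191 + 318) = sqrt(-2873) = 13*I*sqrt(17)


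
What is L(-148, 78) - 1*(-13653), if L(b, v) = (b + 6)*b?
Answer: 34669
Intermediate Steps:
L(b, v) = b*(6 + b) (L(b, v) = (6 + b)*b = b*(6 + b))
L(-148, 78) - 1*(-13653) = -148*(6 - 148) - 1*(-13653) = -148*(-142) + 13653 = 21016 + 13653 = 34669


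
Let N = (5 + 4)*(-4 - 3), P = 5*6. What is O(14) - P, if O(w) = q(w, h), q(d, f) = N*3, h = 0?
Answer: -219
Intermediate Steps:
P = 30
N = -63 (N = 9*(-7) = -63)
q(d, f) = -189 (q(d, f) = -63*3 = -189)
O(w) = -189
O(14) - P = -189 - 1*30 = -189 - 30 = -219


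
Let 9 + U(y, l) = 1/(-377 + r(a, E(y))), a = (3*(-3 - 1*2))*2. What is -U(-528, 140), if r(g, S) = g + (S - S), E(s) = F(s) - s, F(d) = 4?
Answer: 3664/407 ≈ 9.0025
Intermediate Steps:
a = -30 (a = (3*(-3 - 2))*2 = (3*(-5))*2 = -15*2 = -30)
E(s) = 4 - s
r(g, S) = g (r(g, S) = g + 0 = g)
U(y, l) = -3664/407 (U(y, l) = -9 + 1/(-377 - 30) = -9 + 1/(-407) = -9 - 1/407 = -3664/407)
-U(-528, 140) = -1*(-3664/407) = 3664/407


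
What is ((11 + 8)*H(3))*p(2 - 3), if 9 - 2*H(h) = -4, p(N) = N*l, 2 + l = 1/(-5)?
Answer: 2717/10 ≈ 271.70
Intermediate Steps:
l = -11/5 (l = -2 + 1/(-5) = -2 - ⅕ = -11/5 ≈ -2.2000)
p(N) = -11*N/5 (p(N) = N*(-11/5) = -11*N/5)
H(h) = 13/2 (H(h) = 9/2 - ½*(-4) = 9/2 + 2 = 13/2)
((11 + 8)*H(3))*p(2 - 3) = ((11 + 8)*(13/2))*(-11*(2 - 3)/5) = (19*(13/2))*(-11/5*(-1)) = (247/2)*(11/5) = 2717/10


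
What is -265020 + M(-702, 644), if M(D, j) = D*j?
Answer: -717108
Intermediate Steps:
-265020 + M(-702, 644) = -265020 - 702*644 = -265020 - 452088 = -717108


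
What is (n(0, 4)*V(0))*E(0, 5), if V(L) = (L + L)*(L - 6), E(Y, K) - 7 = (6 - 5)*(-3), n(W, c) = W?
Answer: 0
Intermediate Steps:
E(Y, K) = 4 (E(Y, K) = 7 + (6 - 5)*(-3) = 7 + 1*(-3) = 7 - 3 = 4)
V(L) = 2*L*(-6 + L) (V(L) = (2*L)*(-6 + L) = 2*L*(-6 + L))
(n(0, 4)*V(0))*E(0, 5) = (0*(2*0*(-6 + 0)))*4 = (0*(2*0*(-6)))*4 = (0*0)*4 = 0*4 = 0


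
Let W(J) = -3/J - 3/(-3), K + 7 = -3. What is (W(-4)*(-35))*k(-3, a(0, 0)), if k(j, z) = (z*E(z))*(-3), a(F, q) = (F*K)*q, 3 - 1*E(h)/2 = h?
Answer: 0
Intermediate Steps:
K = -10 (K = -7 - 3 = -10)
E(h) = 6 - 2*h
a(F, q) = -10*F*q (a(F, q) = (F*(-10))*q = (-10*F)*q = -10*F*q)
W(J) = 1 - 3/J (W(J) = -3/J - 3*(-⅓) = -3/J + 1 = 1 - 3/J)
k(j, z) = -3*z*(6 - 2*z) (k(j, z) = (z*(6 - 2*z))*(-3) = -3*z*(6 - 2*z))
(W(-4)*(-35))*k(-3, a(0, 0)) = (((-3 - 4)/(-4))*(-35))*(6*(-10*0*0)*(-3 - 10*0*0)) = (-¼*(-7)*(-35))*(6*0*(-3 + 0)) = ((7/4)*(-35))*(6*0*(-3)) = -245/4*0 = 0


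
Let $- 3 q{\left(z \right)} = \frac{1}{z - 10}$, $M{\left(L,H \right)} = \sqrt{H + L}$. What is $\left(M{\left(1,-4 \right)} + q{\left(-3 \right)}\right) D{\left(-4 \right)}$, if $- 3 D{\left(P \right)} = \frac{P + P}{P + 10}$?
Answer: $\frac{4}{351} + \frac{4 i \sqrt{3}}{9} \approx 0.011396 + 0.7698 i$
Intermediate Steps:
$D{\left(P \right)} = - \frac{2 P}{3 \left(10 + P\right)}$ ($D{\left(P \right)} = - \frac{\left(P + P\right) \frac{1}{P + 10}}{3} = - \frac{2 P \frac{1}{10 + P}}{3} = - \frac{2 P}{3 \left(10 + P\right)}$)
$q{\left(z \right)} = - \frac{1}{3 \left(-10 + z\right)}$ ($q{\left(z \right)} = - \frac{1}{3 \left(z - 10\right)} = - \frac{1}{3 \left(-10 + z\right)}$)
$\left(M{\left(1,-4 \right)} + q{\left(-3 \right)}\right) D{\left(-4 \right)} = \left(\sqrt{-4 + 1} - \frac{1}{-30 + 3 \left(-3\right)}\right) \left(\left(-2\right) \left(-4\right) \frac{1}{30 + 3 \left(-4\right)}\right) = \left(\sqrt{-3} - \frac{1}{-30 - 9}\right) \left(\left(-2\right) \left(-4\right) \frac{1}{30 - 12}\right) = \left(i \sqrt{3} - \frac{1}{-39}\right) \left(\left(-2\right) \left(-4\right) \frac{1}{18}\right) = \left(i \sqrt{3} - - \frac{1}{39}\right) \left(\left(-2\right) \left(-4\right) \frac{1}{18}\right) = \left(i \sqrt{3} + \frac{1}{39}\right) \frac{4}{9} = \left(\frac{1}{39} + i \sqrt{3}\right) \frac{4}{9} = \frac{4}{351} + \frac{4 i \sqrt{3}}{9}$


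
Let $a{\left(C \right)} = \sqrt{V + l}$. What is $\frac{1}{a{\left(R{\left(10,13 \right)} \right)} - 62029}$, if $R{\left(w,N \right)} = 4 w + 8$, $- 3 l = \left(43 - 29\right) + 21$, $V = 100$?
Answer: $- \frac{186087}{11542790258} - \frac{\sqrt{795}}{11542790258} \approx -1.6124 \cdot 10^{-5}$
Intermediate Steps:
$l = - \frac{35}{3}$ ($l = - \frac{\left(43 - 29\right) + 21}{3} = - \frac{14 + 21}{3} = \left(- \frac{1}{3}\right) 35 = - \frac{35}{3} \approx -11.667$)
$R{\left(w,N \right)} = 8 + 4 w$
$a{\left(C \right)} = \frac{\sqrt{795}}{3}$ ($a{\left(C \right)} = \sqrt{100 - \frac{35}{3}} = \sqrt{\frac{265}{3}} = \frac{\sqrt{795}}{3}$)
$\frac{1}{a{\left(R{\left(10,13 \right)} \right)} - 62029} = \frac{1}{\frac{\sqrt{795}}{3} - 62029} = \frac{1}{-62029 + \frac{\sqrt{795}}{3}}$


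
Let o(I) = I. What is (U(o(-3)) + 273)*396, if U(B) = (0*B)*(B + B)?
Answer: 108108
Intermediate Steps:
U(B) = 0 (U(B) = 0*(2*B) = 0)
(U(o(-3)) + 273)*396 = (0 + 273)*396 = 273*396 = 108108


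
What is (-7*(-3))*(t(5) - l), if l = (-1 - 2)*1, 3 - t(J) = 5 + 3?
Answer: -42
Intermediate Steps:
t(J) = -5 (t(J) = 3 - (5 + 3) = 3 - 1*8 = 3 - 8 = -5)
l = -3 (l = -3*1 = -3)
(-7*(-3))*(t(5) - l) = (-7*(-3))*(-5 - 1*(-3)) = 21*(-5 + 3) = 21*(-2) = -42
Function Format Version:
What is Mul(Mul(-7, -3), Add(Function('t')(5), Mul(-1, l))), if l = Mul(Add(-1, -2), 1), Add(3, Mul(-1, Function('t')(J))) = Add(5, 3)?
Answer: -42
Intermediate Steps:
Function('t')(J) = -5 (Function('t')(J) = Add(3, Mul(-1, Add(5, 3))) = Add(3, Mul(-1, 8)) = Add(3, -8) = -5)
l = -3 (l = Mul(-3, 1) = -3)
Mul(Mul(-7, -3), Add(Function('t')(5), Mul(-1, l))) = Mul(Mul(-7, -3), Add(-5, Mul(-1, -3))) = Mul(21, Add(-5, 3)) = Mul(21, -2) = -42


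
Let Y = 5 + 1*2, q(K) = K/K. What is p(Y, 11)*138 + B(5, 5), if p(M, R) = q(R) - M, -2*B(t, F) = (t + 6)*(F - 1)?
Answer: -850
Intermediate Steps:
q(K) = 1
B(t, F) = -(-1 + F)*(6 + t)/2 (B(t, F) = -(t + 6)*(F - 1)/2 = -(6 + t)*(-1 + F)/2 = -(-1 + F)*(6 + t)/2)
Y = 7 (Y = 5 + 2 = 7)
p(M, R) = 1 - M
p(Y, 11)*138 + B(5, 5) = (1 - 1*7)*138 + (3 + (1/2)*5 - 3*5 - 1/2*5*5) = (1 - 7)*138 + (3 + 5/2 - 15 - 25/2) = -6*138 - 22 = -828 - 22 = -850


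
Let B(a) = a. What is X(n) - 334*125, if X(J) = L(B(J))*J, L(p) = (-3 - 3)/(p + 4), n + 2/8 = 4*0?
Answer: -208748/5 ≈ -41750.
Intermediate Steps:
n = -¼ (n = -¼ + 4*0 = -¼ + 0 = -¼ ≈ -0.25000)
L(p) = -6/(4 + p)
X(J) = -6*J/(4 + J) (X(J) = (-6/(4 + J))*J = -6*J/(4 + J))
X(n) - 334*125 = -6*(-¼)/(4 - ¼) - 334*125 = -6*(-¼)/15/4 - 41750 = -6*(-¼)*4/15 - 41750 = ⅖ - 41750 = -208748/5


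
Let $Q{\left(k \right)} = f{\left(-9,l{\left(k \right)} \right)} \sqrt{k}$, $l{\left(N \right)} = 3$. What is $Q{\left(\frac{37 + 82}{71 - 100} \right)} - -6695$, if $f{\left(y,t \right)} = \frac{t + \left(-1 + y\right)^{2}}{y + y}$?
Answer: $6695 - \frac{103 i \sqrt{3451}}{522} \approx 6695.0 - 11.591 i$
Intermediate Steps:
$f{\left(y,t \right)} = \frac{t + \left(-1 + y\right)^{2}}{2 y}$
$Q{\left(k \right)} = - \frac{103 \sqrt{k}}{18}$ ($Q{\left(k \right)} = \frac{3 + \left(-1 - 9\right)^{2}}{2 \left(-9\right)} \sqrt{k} = \frac{1}{2} \left(- \frac{1}{9}\right) \left(3 + \left(-10\right)^{2}\right) \sqrt{k} = \frac{1}{2} \left(- \frac{1}{9}\right) \left(3 + 100\right) \sqrt{k} = \frac{1}{2} \left(- \frac{1}{9}\right) 103 \sqrt{k} = - \frac{103 \sqrt{k}}{18}$)
$Q{\left(\frac{37 + 82}{71 - 100} \right)} - -6695 = - \frac{103 \sqrt{\frac{37 + 82}{71 - 100}}}{18} - -6695 = - \frac{103 \sqrt{\frac{119}{-29}}}{18} + 6695 = - \frac{103 \sqrt{119 \left(- \frac{1}{29}\right)}}{18} + 6695 = - \frac{103 \sqrt{- \frac{119}{29}}}{18} + 6695 = - \frac{103 \frac{i \sqrt{3451}}{29}}{18} + 6695 = - \frac{103 i \sqrt{3451}}{522} + 6695 = 6695 - \frac{103 i \sqrt{3451}}{522}$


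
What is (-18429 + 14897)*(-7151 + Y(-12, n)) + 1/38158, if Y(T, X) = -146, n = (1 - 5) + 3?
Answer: 983446286633/38158 ≈ 2.5773e+7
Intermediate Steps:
n = -1 (n = -4 + 3 = -1)
(-18429 + 14897)*(-7151 + Y(-12, n)) + 1/38158 = (-18429 + 14897)*(-7151 - 146) + 1/38158 = -3532*(-7297) + 1/38158 = 25773004 + 1/38158 = 983446286633/38158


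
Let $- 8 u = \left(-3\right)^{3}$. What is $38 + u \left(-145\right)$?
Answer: $- \frac{3611}{8} \approx -451.38$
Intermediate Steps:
$u = \frac{27}{8}$ ($u = - \frac{\left(-3\right)^{3}}{8} = \left(- \frac{1}{8}\right) \left(-27\right) = \frac{27}{8} \approx 3.375$)
$38 + u \left(-145\right) = 38 + \frac{27}{8} \left(-145\right) = 38 - \frac{3915}{8} = - \frac{3611}{8}$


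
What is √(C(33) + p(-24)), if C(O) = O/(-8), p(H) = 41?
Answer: √590/4 ≈ 6.0725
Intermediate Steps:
C(O) = -O/8 (C(O) = O*(-⅛) = -O/8)
√(C(33) + p(-24)) = √(-⅛*33 + 41) = √(-33/8 + 41) = √(295/8) = √590/4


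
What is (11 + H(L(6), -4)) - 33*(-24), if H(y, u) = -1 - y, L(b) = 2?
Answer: 800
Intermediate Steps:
(11 + H(L(6), -4)) - 33*(-24) = (11 + (-1 - 1*2)) - 33*(-24) = (11 + (-1 - 2)) + 792 = (11 - 3) + 792 = 8 + 792 = 800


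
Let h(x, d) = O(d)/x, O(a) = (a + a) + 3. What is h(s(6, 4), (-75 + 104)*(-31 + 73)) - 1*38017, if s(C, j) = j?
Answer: -149629/4 ≈ -37407.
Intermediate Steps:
O(a) = 3 + 2*a (O(a) = 2*a + 3 = 3 + 2*a)
h(x, d) = (3 + 2*d)/x
h(s(6, 4), (-75 + 104)*(-31 + 73)) - 1*38017 = (3 + 2*((-75 + 104)*(-31 + 73)))/4 - 1*38017 = (3 + 2*(29*42))/4 - 38017 = (3 + 2*1218)/4 - 38017 = (3 + 2436)/4 - 38017 = (1/4)*2439 - 38017 = 2439/4 - 38017 = -149629/4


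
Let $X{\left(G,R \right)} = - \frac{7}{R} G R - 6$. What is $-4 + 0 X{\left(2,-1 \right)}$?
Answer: $-4$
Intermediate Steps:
$X{\left(G,R \right)} = -6 - 7 G$ ($X{\left(G,R \right)} = - \frac{7 G}{R} R - 6 = - 7 G - 6 = -6 - 7 G$)
$-4 + 0 X{\left(2,-1 \right)} = -4 + 0 \left(-6 - 14\right) = -4 + 0 \left(-20\right) = -4 + 0 = -4$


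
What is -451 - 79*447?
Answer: -35764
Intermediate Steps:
-451 - 79*447 = -451 - 35313 = -35764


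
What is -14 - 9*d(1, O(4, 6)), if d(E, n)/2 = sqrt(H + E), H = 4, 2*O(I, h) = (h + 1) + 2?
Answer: -14 - 18*sqrt(5) ≈ -54.249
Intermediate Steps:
O(I, h) = 3/2 + h/2 (O(I, h) = ((h + 1) + 2)/2 = ((1 + h) + 2)/2 = (3 + h)/2 = 3/2 + h/2)
d(E, n) = 2*sqrt(4 + E)
-14 - 9*d(1, O(4, 6)) = -14 - 18*sqrt(4 + 1) = -14 - 18*sqrt(5)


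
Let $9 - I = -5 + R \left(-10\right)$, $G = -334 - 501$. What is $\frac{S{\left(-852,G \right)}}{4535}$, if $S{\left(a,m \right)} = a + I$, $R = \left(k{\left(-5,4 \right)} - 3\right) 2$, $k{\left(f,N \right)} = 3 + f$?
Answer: $- \frac{938}{4535} \approx -0.20684$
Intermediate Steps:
$R = -10$ ($R = \left(\left(3 - 5\right) - 3\right) 2 = \left(-2 - 3\right) 2 = \left(-5\right) 2 = -10$)
$G = -835$
$I = -86$ ($I = 9 - \left(-5 - -100\right) = 9 - \left(-5 + 100\right) = 9 - 95 = -86$)
$S{\left(a,m \right)} = -86 + a$ ($S{\left(a,m \right)} = a - 86 = -86 + a$)
$\frac{S{\left(-852,G \right)}}{4535} = \frac{-86 - 852}{4535} = \left(-938\right) \frac{1}{4535} = - \frac{938}{4535}$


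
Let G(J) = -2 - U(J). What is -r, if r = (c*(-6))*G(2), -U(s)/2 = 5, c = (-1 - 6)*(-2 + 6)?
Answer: -1344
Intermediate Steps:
c = -28 (c = -7*4 = -28)
U(s) = -10 (U(s) = -2*5 = -10)
G(J) = 8 (G(J) = -2 - 1*(-10) = -2 + 10 = 8)
r = 1344 (r = -28*(-6)*8 = 168*8 = 1344)
-r = -1*1344 = -1344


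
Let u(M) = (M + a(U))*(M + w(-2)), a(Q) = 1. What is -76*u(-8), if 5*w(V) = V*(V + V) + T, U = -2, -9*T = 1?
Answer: -153748/45 ≈ -3416.6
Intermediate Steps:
T = -⅑ (T = -⅑*1 = -⅑ ≈ -0.11111)
w(V) = -1/45 + 2*V²/5 (w(V) = (V*(V + V) - ⅑)/5 = (V*(2*V) - ⅑)/5 = (2*V² - ⅑)/5 = (-⅑ + 2*V²)/5 = -1/45 + 2*V²/5)
u(M) = (1 + M)*(71/45 + M) (u(M) = (M + 1)*(M + (-1/45 + (⅖)*(-2)²)) = (1 + M)*(M + (-1/45 + (⅖)*4)) = (1 + M)*(M + (-1/45 + 8/5)) = (1 + M)*(M + 71/45) = (1 + M)*(71/45 + M))
-76*u(-8) = -76*(71/45 + (-8)² + (116/45)*(-8)) = -76*(71/45 + 64 - 928/45) = -76*2023/45 = -153748/45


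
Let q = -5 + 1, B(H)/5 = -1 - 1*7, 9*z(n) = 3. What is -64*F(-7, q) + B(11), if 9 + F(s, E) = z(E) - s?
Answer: 200/3 ≈ 66.667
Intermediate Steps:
z(n) = ⅓ (z(n) = (⅑)*3 = ⅓)
B(H) = -40 (B(H) = 5*(-1 - 1*7) = 5*(-1 - 7) = 5*(-8) = -40)
q = -4
F(s, E) = -26/3 - s (F(s, E) = -9 + (⅓ - s) = -26/3 - s)
-64*F(-7, q) + B(11) = -64*(-26/3 - 1*(-7)) - 40 = -64*(-26/3 + 7) - 40 = -64*(-5/3) - 40 = 320/3 - 40 = 200/3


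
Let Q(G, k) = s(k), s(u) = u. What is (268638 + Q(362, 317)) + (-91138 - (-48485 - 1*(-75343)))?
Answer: 150959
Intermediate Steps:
Q(G, k) = k
(268638 + Q(362, 317)) + (-91138 - (-48485 - 1*(-75343))) = (268638 + 317) + (-91138 - (-48485 - 1*(-75343))) = 268955 + (-91138 - (-48485 + 75343)) = 268955 + (-91138 - 1*26858) = 268955 + (-91138 - 26858) = 268955 - 117996 = 150959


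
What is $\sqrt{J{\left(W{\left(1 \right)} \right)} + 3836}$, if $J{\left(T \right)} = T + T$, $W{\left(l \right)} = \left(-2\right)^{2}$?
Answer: $62$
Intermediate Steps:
$W{\left(l \right)} = 4$
$J{\left(T \right)} = 2 T$
$\sqrt{J{\left(W{\left(1 \right)} \right)} + 3836} = \sqrt{2 \cdot 4 + 3836} = \sqrt{8 + 3836} = \sqrt{3844} = 62$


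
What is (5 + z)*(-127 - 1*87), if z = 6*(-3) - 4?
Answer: 3638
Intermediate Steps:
z = -22 (z = -18 - 4 = -22)
(5 + z)*(-127 - 1*87) = (5 - 22)*(-127 - 1*87) = -17*(-127 - 87) = -17*(-214) = 3638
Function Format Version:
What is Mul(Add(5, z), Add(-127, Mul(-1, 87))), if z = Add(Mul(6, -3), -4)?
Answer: 3638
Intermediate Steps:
z = -22 (z = Add(-18, -4) = -22)
Mul(Add(5, z), Add(-127, Mul(-1, 87))) = Mul(Add(5, -22), Add(-127, Mul(-1, 87))) = Mul(-17, Add(-127, -87)) = Mul(-17, -214) = 3638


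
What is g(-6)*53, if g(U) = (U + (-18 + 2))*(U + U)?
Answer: 13992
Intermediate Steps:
g(U) = 2*U*(-16 + U) (g(U) = (U - 16)*(2*U) = (-16 + U)*(2*U) = 2*U*(-16 + U))
g(-6)*53 = (2*(-6)*(-16 - 6))*53 = (2*(-6)*(-22))*53 = 264*53 = 13992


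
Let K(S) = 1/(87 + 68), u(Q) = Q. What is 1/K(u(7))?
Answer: 155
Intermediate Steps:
K(S) = 1/155
1/K(u(7)) = 1/(1/155) = 155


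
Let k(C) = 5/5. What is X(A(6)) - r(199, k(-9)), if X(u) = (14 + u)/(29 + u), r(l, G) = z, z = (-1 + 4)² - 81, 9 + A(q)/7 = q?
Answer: 569/8 ≈ 71.125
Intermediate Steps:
A(q) = -63 + 7*q
z = -72 (z = 3² - 81 = 9 - 81 = -72)
k(C) = 1 (k(C) = 5*(⅕) = 1)
r(l, G) = -72
X(u) = (14 + u)/(29 + u)
X(A(6)) - r(199, k(-9)) = (14 + (-63 + 7*6))/(29 + (-63 + 7*6)) - 1*(-72) = (14 + (-63 + 42))/(29 + (-63 + 42)) + 72 = (14 - 21)/(29 - 21) + 72 = -7/8 + 72 = 569/8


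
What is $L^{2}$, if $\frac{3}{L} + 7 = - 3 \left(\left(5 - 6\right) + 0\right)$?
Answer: $\frac{9}{16} \approx 0.5625$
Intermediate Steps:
$L = - \frac{3}{4}$ ($L = \frac{3}{-7 - 3 \left(\left(5 - 6\right) + 0\right)} = \frac{3}{-7 - 3 \left(-1 + 0\right)} = \frac{3}{-7 - -3} = \frac{3}{-7 + 3} = \frac{3}{-4} = 3 \left(- \frac{1}{4}\right) = - \frac{3}{4} \approx -0.75$)
$L^{2} = \left(- \frac{3}{4}\right)^{2} = \frac{9}{16}$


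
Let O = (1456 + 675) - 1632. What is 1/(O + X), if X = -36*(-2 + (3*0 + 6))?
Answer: 1/355 ≈ 0.0028169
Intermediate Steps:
X = -144 (X = -36*(-2 + (0 + 6)) = -36*(-2 + 6) = -36*4 = -144)
O = 499 (O = 2131 - 1632 = 499)
1/(O + X) = 1/(499 - 144) = 1/355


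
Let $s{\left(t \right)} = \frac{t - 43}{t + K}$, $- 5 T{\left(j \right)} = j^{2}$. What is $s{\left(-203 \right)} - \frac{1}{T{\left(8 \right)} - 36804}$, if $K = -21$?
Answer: $\frac{5660723}{5154352} \approx 1.0982$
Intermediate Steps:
$T{\left(j \right)} = - \frac{j^{2}}{5}$
$s{\left(t \right)} = \frac{-43 + t}{-21 + t}$ ($s{\left(t \right)} = \frac{t - 43}{t - 21} = \frac{-43 + t}{-21 + t}$)
$s{\left(-203 \right)} - \frac{1}{T{\left(8 \right)} - 36804} = \frac{-43 - 203}{-21 - 203} - \frac{1}{- \frac{8^{2}}{5} - 36804} = \frac{1}{-224} \left(-246\right) - \frac{1}{\left(- \frac{1}{5}\right) 64 - 36804} = \left(- \frac{1}{224}\right) \left(-246\right) - \frac{1}{- \frac{64}{5} - 36804} = \frac{123}{112} - \frac{1}{- \frac{184084}{5}} = \frac{123}{112} - - \frac{5}{184084} = \frac{123}{112} + \frac{5}{184084} = \frac{5660723}{5154352}$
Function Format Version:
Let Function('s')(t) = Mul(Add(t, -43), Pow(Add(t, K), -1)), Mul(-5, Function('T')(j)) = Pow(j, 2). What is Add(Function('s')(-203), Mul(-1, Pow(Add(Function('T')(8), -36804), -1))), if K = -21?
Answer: Rational(5660723, 5154352) ≈ 1.0982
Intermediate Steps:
Function('T')(j) = Mul(Rational(-1, 5), Pow(j, 2))
Function('s')(t) = Mul(Pow(Add(-21, t), -1), Add(-43, t)) (Function('s')(t) = Mul(Add(t, -43), Pow(Add(t, -21), -1)) = Mul(Add(-43, t), Pow(Add(-21, t), -1)) = Mul(Pow(Add(-21, t), -1), Add(-43, t)))
Add(Function('s')(-203), Mul(-1, Pow(Add(Function('T')(8), -36804), -1))) = Add(Mul(Pow(Add(-21, -203), -1), Add(-43, -203)), Mul(-1, Pow(Add(Mul(Rational(-1, 5), Pow(8, 2)), -36804), -1))) = Add(Mul(Pow(-224, -1), -246), Mul(-1, Pow(Add(Mul(Rational(-1, 5), 64), -36804), -1))) = Add(Mul(Rational(-1, 224), -246), Mul(-1, Pow(Add(Rational(-64, 5), -36804), -1))) = Add(Rational(123, 112), Mul(-1, Pow(Rational(-184084, 5), -1))) = Add(Rational(123, 112), Mul(-1, Rational(-5, 184084))) = Add(Rational(123, 112), Rational(5, 184084)) = Rational(5660723, 5154352)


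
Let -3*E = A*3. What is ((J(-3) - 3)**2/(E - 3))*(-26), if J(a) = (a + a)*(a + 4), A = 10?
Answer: 162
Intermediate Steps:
E = -10 (E = -10*3/3 = -1/3*30 = -10)
J(a) = 2*a*(4 + a) (J(a) = (2*a)*(4 + a) = 2*a*(4 + a))
((J(-3) - 3)**2/(E - 3))*(-26) = ((2*(-3)*(4 - 3) - 3)**2/(-10 - 3))*(-26) = ((2*(-3)*1 - 3)**2/(-13))*(-26) = -(-6 - 3)**2/13*(-26) = -1/13*(-9)**2*(-26) = -1/13*81*(-26) = -81/13*(-26) = 162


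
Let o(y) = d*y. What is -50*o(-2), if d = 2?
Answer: 200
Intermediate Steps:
o(y) = 2*y
-50*o(-2) = -100*(-2) = -50*(-4) = 200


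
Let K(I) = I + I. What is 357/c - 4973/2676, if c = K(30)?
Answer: 27373/6690 ≈ 4.0916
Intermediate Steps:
K(I) = 2*I
c = 60 (c = 2*30 = 60)
357/c - 4973/2676 = 357/60 - 4973/2676 = 357*(1/60) - 4973*1/2676 = 119/20 - 4973/2676 = 27373/6690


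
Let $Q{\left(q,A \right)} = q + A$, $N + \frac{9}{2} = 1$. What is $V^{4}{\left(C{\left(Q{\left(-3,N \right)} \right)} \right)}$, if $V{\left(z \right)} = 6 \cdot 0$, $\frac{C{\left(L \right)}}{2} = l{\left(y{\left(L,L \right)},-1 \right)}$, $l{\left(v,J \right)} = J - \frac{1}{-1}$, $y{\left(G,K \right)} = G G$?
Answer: $0$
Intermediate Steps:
$y{\left(G,K \right)} = G^{2}$
$N = - \frac{7}{2}$ ($N = - \frac{9}{2} + 1 = - \frac{7}{2} \approx -3.5$)
$l{\left(v,J \right)} = 1 + J$ ($l{\left(v,J \right)} = J - -1 = J + 1 = 1 + J$)
$Q{\left(q,A \right)} = A + q$
$C{\left(L \right)} = 0$ ($C{\left(L \right)} = 2 \left(1 - 1\right) = 2 \cdot 0 = 0$)
$V{\left(z \right)} = 0$
$V^{4}{\left(C{\left(Q{\left(-3,N \right)} \right)} \right)} = 0^{4} = 0$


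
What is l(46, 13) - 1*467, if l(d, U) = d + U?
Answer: -408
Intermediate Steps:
l(d, U) = U + d
l(46, 13) - 1*467 = (13 + 46) - 1*467 = 59 - 467 = -408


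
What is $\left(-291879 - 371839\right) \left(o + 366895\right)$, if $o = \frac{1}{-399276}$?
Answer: $- \frac{48614810758417321}{199638} \approx -2.4351 \cdot 10^{11}$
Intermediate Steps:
$o = - \frac{1}{399276} \approx -2.5045 \cdot 10^{-6}$
$\left(-291879 - 371839\right) \left(o + 366895\right) = \left(-291879 - 371839\right) \left(- \frac{1}{399276} + 366895\right) = \left(-663718\right) \frac{146492368019}{399276} = - \frac{48614810758417321}{199638}$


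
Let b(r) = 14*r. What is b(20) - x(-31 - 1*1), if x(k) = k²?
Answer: -744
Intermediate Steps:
b(20) - x(-31 - 1*1) = 14*20 - (-31 - 1*1)² = 280 - (-31 - 1)² = 280 - 1*(-32)² = 280 - 1*1024 = 280 - 1024 = -744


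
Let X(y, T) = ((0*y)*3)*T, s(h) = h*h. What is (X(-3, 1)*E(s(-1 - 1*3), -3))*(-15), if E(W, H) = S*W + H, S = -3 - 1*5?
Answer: 0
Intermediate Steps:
s(h) = h²
S = -8 (S = -3 - 5 = -8)
E(W, H) = H - 8*W (E(W, H) = -8*W + H = H - 8*W)
X(y, T) = 0 (X(y, T) = (0*3)*T = 0*T = 0)
(X(-3, 1)*E(s(-1 - 1*3), -3))*(-15) = (0*(-3 - 8*(-1 - 1*3)²))*(-15) = (0*(-3 - 8*(-1 - 3)²))*(-15) = (0*(-3 - 8*(-4)²))*(-15) = (0*(-3 - 8*16))*(-15) = (0*(-3 - 128))*(-15) = (0*(-131))*(-15) = 0*(-15) = 0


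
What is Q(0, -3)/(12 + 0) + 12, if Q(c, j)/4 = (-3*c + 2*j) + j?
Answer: 9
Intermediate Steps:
Q(c, j) = -12*c + 12*j (Q(c, j) = 4*((-3*c + 2*j) + j) = 4*(-3*c + 3*j) = -12*c + 12*j)
Q(0, -3)/(12 + 0) + 12 = (-12*0 + 12*(-3))/(12 + 0) + 12 = (0 - 36)/12 + 12 = -36*1/12 + 12 = -3 + 12 = 9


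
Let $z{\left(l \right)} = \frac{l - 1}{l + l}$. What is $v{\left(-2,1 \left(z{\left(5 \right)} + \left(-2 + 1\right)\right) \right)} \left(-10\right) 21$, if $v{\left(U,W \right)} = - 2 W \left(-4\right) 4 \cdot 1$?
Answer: $4032$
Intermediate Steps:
$z{\left(l \right)} = \frac{-1 + l}{2 l}$
$v{\left(U,W \right)} = 32 W$ ($v{\left(U,W \right)} = 8 W 4 \cdot 1 = 32 W 1 = 32 W$)
$v{\left(-2,1 \left(z{\left(5 \right)} + \left(-2 + 1\right)\right) \right)} \left(-10\right) 21 = 32 \cdot 1 \left(\frac{-1 + 5}{2 \cdot 5} + \left(-2 + 1\right)\right) \left(-10\right) 21 = 32 \cdot 1 \left(\frac{1}{2} \cdot \frac{1}{5} \cdot 4 - 1\right) \left(-10\right) 21 = 32 \cdot 1 \left(\frac{2}{5} - 1\right) \left(-10\right) 21 = 32 \cdot 1 \left(- \frac{3}{5}\right) \left(-10\right) 21 = 32 \left(- \frac{3}{5}\right) \left(-10\right) 21 = \left(- \frac{96}{5}\right) \left(-10\right) 21 = 192 \cdot 21 = 4032$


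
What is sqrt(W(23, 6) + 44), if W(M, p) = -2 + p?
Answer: 4*sqrt(3) ≈ 6.9282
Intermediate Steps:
sqrt(W(23, 6) + 44) = sqrt((-2 + 6) + 44) = sqrt(4 + 44) = sqrt(48) = 4*sqrt(3)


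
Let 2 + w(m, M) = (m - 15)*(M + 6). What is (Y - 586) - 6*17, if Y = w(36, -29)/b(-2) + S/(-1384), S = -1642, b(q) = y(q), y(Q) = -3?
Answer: -1090205/2076 ≈ -525.15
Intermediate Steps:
w(m, M) = -2 + (-15 + m)*(6 + M) (w(m, M) = -2 + (m - 15)*(M + 6) = -2 + (-15 + m)*(6 + M))
b(q) = -3
Y = 338083/2076 (Y = (-92 - 15*(-29) + 6*36 - 29*36)/(-3) - 1642/(-1384) = (-92 + 435 + 216 - 1044)*(-⅓) - 1642*(-1/1384) = -485*(-⅓) + 821/692 = 485/3 + 821/692 = 338083/2076 ≈ 162.85)
(Y - 586) - 6*17 = (338083/2076 - 586) - 6*17 = -878453/2076 - 102 = -1090205/2076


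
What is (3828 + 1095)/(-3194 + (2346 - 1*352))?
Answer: -1641/400 ≈ -4.1025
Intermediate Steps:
(3828 + 1095)/(-3194 + (2346 - 1*352)) = 4923/(-3194 + (2346 - 352)) = 4923/(-3194 + 1994) = 4923/(-1200) = 4923*(-1/1200) = -1641/400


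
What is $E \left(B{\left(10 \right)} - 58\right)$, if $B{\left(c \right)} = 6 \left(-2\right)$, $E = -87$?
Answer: $6090$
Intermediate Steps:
$B{\left(c \right)} = -12$
$E \left(B{\left(10 \right)} - 58\right) = - 87 \left(-12 - 58\right) = \left(-87\right) \left(-70\right) = 6090$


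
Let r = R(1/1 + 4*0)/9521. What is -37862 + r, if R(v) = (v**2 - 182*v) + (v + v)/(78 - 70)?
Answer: -1441937131/38084 ≈ -37862.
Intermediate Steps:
R(v) = v**2 - 727*v/4 (R(v) = (v**2 - 182*v) + (2*v)/8 = (v**2 - 182*v) + (2*v)*(1/8) = (v**2 - 182*v) + v/4 = v**2 - 727*v/4)
r = -723/38084 (r = ((1/1 + 4*0)*(-727 + 4*(1/1 + 4*0))/4)/9521 = ((1*1 + 0)*(-727 + 4*(1*1 + 0))/4)*(1/9521) = ((1 + 0)*(-727 + 4*(1 + 0))/4)*(1/9521) = ((1/4)*1*(-727 + 4*1))*(1/9521) = ((1/4)*1*(-727 + 4))*(1/9521) = ((1/4)*1*(-723))*(1/9521) = -723/4*1/9521 = -723/38084 ≈ -0.018984)
-37862 + r = -37862 - 723/38084 = -1441937131/38084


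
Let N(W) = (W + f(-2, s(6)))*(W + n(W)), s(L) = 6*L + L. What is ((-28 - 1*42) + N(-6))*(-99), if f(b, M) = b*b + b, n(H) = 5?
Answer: 6534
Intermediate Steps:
s(L) = 7*L
f(b, M) = b + b**2 (f(b, M) = b**2 + b = b + b**2)
N(W) = (2 + W)*(5 + W) (N(W) = (W - 2*(1 - 2))*(W + 5) = (W - 2*(-1))*(5 + W) = (W + 2)*(5 + W) = (2 + W)*(5 + W))
((-28 - 1*42) + N(-6))*(-99) = ((-28 - 1*42) + (10 + (-6)**2 + 7*(-6)))*(-99) = ((-28 - 42) + (10 + 36 - 42))*(-99) = (-70 + 4)*(-99) = -66*(-99) = 6534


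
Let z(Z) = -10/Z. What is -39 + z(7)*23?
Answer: -503/7 ≈ -71.857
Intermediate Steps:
-39 + z(7)*23 = -39 - 10/7*23 = -39 - 230/7 = -503/7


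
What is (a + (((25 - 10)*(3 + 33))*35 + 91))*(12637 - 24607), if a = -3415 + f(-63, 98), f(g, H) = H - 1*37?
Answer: -187174890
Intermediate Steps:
f(g, H) = -37 + H (f(g, H) = H - 37 = -37 + H)
a = -3354 (a = -3415 + (-37 + 98) = -3415 + 61 = -3354)
(a + (((25 - 10)*(3 + 33))*35 + 91))*(12637 - 24607) = (-3354 + (((25 - 10)*(3 + 33))*35 + 91))*(12637 - 24607) = (-3354 + ((15*36)*35 + 91))*(-11970) = (-3354 + (540*35 + 91))*(-11970) = (-3354 + (18900 + 91))*(-11970) = (-3354 + 18991)*(-11970) = 15637*(-11970) = -187174890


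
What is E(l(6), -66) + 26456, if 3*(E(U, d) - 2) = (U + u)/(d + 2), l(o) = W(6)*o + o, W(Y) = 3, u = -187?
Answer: 5080099/192 ≈ 26459.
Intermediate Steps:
l(o) = 4*o (l(o) = 3*o + o = 4*o)
E(U, d) = 2 + (-187 + U)/(3*(2 + d)) (E(U, d) = 2 + ((U - 187)/(d + 2))/3 = 2 + ((-187 + U)/(2 + d))/3 = 2 + (-187 + U)/(3*(2 + d)))
E(l(6), -66) + 26456 = (-175 + 4*6 + 6*(-66))/(3*(2 - 66)) + 26456 = (⅓)*(-175 + 24 - 396)/(-64) + 26456 = (⅓)*(-1/64)*(-547) + 26456 = 547/192 + 26456 = 5080099/192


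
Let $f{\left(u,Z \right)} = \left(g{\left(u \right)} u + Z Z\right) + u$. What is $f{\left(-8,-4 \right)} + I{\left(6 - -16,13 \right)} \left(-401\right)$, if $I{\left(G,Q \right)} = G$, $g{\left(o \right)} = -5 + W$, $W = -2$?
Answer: $-8758$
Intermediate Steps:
$g{\left(o \right)} = -7$ ($g{\left(o \right)} = -5 - 2 = -7$)
$f{\left(u,Z \right)} = Z^{2} - 6 u$ ($f{\left(u,Z \right)} = \left(- 7 u + Z Z\right) + u = \left(- 7 u + Z^{2}\right) + u = \left(Z^{2} - 7 u\right) + u = Z^{2} - 6 u$)
$f{\left(-8,-4 \right)} + I{\left(6 - -16,13 \right)} \left(-401\right) = \left(\left(-4\right)^{2} - -48\right) + \left(6 - -16\right) \left(-401\right) = \left(16 + 48\right) + \left(6 + 16\right) \left(-401\right) = 64 + 22 \left(-401\right) = 64 - 8822 = -8758$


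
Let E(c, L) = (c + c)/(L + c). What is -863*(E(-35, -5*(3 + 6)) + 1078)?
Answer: -7448553/8 ≈ -9.3107e+5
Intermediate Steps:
E(c, L) = 2*c/(L + c) (E(c, L) = (2*c)/(L + c) = 2*c/(L + c))
-863*(E(-35, -5*(3 + 6)) + 1078) = -863*(2*(-35)/(-5*(3 + 6) - 35) + 1078) = -863*(2*(-35)/(-5*9 - 35) + 1078) = -863*(2*(-35)/(-45 - 35) + 1078) = -863*(2*(-35)/(-80) + 1078) = -863*(2*(-35)*(-1/80) + 1078) = -863*(7/8 + 1078) = -863*8631/8 = -7448553/8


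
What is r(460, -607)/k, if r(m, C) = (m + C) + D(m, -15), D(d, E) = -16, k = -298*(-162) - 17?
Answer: -163/48259 ≈ -0.0033776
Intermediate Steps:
k = 48259 (k = 48276 - 17 = 48259)
r(m, C) = -16 + C + m (r(m, C) = (m + C) - 16 = (C + m) - 16 = -16 + C + m)
r(460, -607)/k = (-16 - 607 + 460)/48259 = -163*1/48259 = -163/48259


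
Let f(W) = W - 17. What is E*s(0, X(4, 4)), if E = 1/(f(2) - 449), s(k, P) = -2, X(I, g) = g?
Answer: 1/232 ≈ 0.0043103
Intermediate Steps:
f(W) = -17 + W
E = -1/464 (E = 1/((-17 + 2) - 449) = 1/(-15 - 449) = 1/(-464) = -1/464 ≈ -0.0021552)
E*s(0, X(4, 4)) = -1/464*(-2) = 1/232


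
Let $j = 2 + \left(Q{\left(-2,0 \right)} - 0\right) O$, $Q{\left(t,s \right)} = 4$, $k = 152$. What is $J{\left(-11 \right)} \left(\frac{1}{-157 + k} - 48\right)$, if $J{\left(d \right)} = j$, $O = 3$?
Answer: $- \frac{3374}{5} \approx -674.8$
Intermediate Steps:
$j = 14$ ($j = 2 + \left(4 - 0\right) 3 = 2 + \left(4 + 0\right) 3 = 2 + 4 \cdot 3 = 2 + 12 = 14$)
$J{\left(d \right)} = 14$
$J{\left(-11 \right)} \left(\frac{1}{-157 + k} - 48\right) = 14 \left(\frac{1}{-157 + 152} - 48\right) = 14 \left(\frac{1}{-5} - 48\right) = 14 \left(- \frac{1}{5} - 48\right) = 14 \left(- \frac{241}{5}\right) = - \frac{3374}{5}$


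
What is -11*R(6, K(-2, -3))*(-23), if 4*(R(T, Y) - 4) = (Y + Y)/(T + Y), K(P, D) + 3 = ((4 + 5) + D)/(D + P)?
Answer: 4301/6 ≈ 716.83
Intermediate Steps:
K(P, D) = -3 + (9 + D)/(D + P) (K(P, D) = -3 + ((4 + 5) + D)/(D + P) = -3 + (9 + D)/(D + P))
R(T, Y) = 4 + Y/(2*(T + Y)) (R(T, Y) = 4 + ((Y + Y)/(T + Y))/4 = 4 + ((2*Y)/(T + Y))/4 = 4 + (2*Y/(T + Y))/4 = 4 + Y/(2*(T + Y)))
-11*R(6, K(-2, -3))*(-23) = -11*(4*6 + 9*((9 - 3*(-2) - 2*(-3))/(-3 - 2))/2)/(6 + (9 - 3*(-2) - 2*(-3))/(-3 - 2))*(-23) = -11*(24 + 9*((9 + 6 + 6)/(-5))/2)/(6 + (9 + 6 + 6)/(-5))*(-23) = -11*(24 + 9*(-⅕*21)/2)/(6 - ⅕*21)*(-23) = -11*(24 + (9/2)*(-21/5))/(6 - 21/5)*(-23) = -11*(24 - 189/10)/9/5*(-23) = -55*51/(9*10)*(-23) = -11*17/6*(-23) = -187/6*(-23) = 4301/6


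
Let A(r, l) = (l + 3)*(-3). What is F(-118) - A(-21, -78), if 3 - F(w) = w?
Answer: -104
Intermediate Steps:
F(w) = 3 - w
A(r, l) = -9 - 3*l (A(r, l) = (3 + l)*(-3) = -9 - 3*l)
F(-118) - A(-21, -78) = (3 - 1*(-118)) - (-9 - 3*(-78)) = (3 + 118) - (-9 + 234) = 121 - 1*225 = 121 - 225 = -104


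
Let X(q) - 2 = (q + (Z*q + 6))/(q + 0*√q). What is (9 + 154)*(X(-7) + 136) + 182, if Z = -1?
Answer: 157754/7 ≈ 22536.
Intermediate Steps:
X(q) = 2 + 6/q (X(q) = 2 + (q + (-q + 6))/(q + 0*√q) = 2 + (q + (6 - q))/(q + 0) = 2 + 6/q)
(9 + 154)*(X(-7) + 136) + 182 = (9 + 154)*((2 + 6/(-7)) + 136) + 182 = 163*((2 + 6*(-⅐)) + 136) + 182 = 163*((2 - 6/7) + 136) + 182 = 163*(8/7 + 136) + 182 = 163*(960/7) + 182 = 156480/7 + 182 = 157754/7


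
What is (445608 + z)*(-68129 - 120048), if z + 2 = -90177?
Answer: -66883562933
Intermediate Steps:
z = -90179 (z = -2 - 90177 = -90179)
(445608 + z)*(-68129 - 120048) = (445608 - 90179)*(-68129 - 120048) = 355429*(-188177) = -66883562933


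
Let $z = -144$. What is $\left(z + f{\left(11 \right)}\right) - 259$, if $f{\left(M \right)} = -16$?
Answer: $-419$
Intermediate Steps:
$\left(z + f{\left(11 \right)}\right) - 259 = \left(-144 - 16\right) - 259 = -160 - 259 = -419$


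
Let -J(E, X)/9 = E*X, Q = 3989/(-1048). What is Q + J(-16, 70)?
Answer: 10559851/1048 ≈ 10076.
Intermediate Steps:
Q = -3989/1048 (Q = 3989*(-1/1048) = -3989/1048 ≈ -3.8063)
J(E, X) = -9*E*X
Q + J(-16, 70) = -3989/1048 - 9*(-16)*70 = -3989/1048 + 10080 = 10559851/1048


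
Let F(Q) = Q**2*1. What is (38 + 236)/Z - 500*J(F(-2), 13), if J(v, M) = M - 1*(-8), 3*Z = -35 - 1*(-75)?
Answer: -209589/20 ≈ -10479.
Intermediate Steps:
Z = 40/3 (Z = (-35 - 1*(-75))/3 = (-35 + 75)/3 = (1/3)*40 = 40/3 ≈ 13.333)
F(Q) = Q**2
J(v, M) = 8 + M (J(v, M) = M + 8 = 8 + M)
(38 + 236)/Z - 500*J(F(-2), 13) = (38 + 236)/(40/3) - 500*(8 + 13) = 274*(3/40) - 500*21 = 411/20 - 10500 = -209589/20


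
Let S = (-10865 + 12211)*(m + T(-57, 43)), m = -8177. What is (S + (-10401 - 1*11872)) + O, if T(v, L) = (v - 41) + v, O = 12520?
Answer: -11224625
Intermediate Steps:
T(v, L) = -41 + 2*v (T(v, L) = (-41 + v) + v = -41 + 2*v)
S = -11214872 (S = (-10865 + 12211)*(-8177 + (-41 + 2*(-57))) = 1346*(-8177 + (-41 - 114)) = 1346*(-8177 - 155) = 1346*(-8332) = -11214872)
(S + (-10401 - 1*11872)) + O = (-11214872 + (-10401 - 1*11872)) + 12520 = (-11214872 + (-10401 - 11872)) + 12520 = (-11214872 - 22273) + 12520 = -11237145 + 12520 = -11224625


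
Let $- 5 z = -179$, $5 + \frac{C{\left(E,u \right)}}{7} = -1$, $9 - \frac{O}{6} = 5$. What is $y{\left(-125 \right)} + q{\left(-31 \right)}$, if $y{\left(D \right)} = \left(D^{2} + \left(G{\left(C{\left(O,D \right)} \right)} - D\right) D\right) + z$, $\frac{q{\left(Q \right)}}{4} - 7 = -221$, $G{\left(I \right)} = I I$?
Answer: $- \frac{1106601}{5} \approx -2.2132 \cdot 10^{5}$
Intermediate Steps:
$O = 24$ ($O = 54 - 30 = 24$)
$C{\left(E,u \right)} = -42$ ($C{\left(E,u \right)} = -35 + 7 \left(-1\right) = -35 - 7 = -42$)
$G{\left(I \right)} = I^{2}$
$q{\left(Q \right)} = -856$ ($q{\left(Q \right)} = 28 + 4 \left(-221\right) = 28 - 884 = -856$)
$z = \frac{179}{5}$ ($z = \left(- \frac{1}{5}\right) \left(-179\right) = \frac{179}{5} \approx 35.8$)
$y{\left(D \right)} = \frac{179}{5} + D^{2} + D \left(1764 - D\right)$ ($y{\left(D \right)} = \left(D^{2} + \left(\left(-42\right)^{2} - D\right) D\right) + \frac{179}{5} = \left(D^{2} + \left(1764 - D\right) D\right) + \frac{179}{5} = \left(D^{2} + D \left(1764 - D\right)\right) + \frac{179}{5} = \frac{179}{5} + D^{2} + D \left(1764 - D\right)$)
$y{\left(-125 \right)} + q{\left(-31 \right)} = \left(\frac{179}{5} + 1764 \left(-125\right)\right) - 856 = \left(\frac{179}{5} - 220500\right) - 856 = - \frac{1102321}{5} - 856 = - \frac{1106601}{5}$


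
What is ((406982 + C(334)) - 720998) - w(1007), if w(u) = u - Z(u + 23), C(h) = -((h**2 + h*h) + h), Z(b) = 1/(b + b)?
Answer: -1109246139/2060 ≈ -5.3847e+5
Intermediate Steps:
Z(b) = 1/(2*b)
C(h) = -h - 2*h**2 (C(h) = -((h**2 + h**2) + h) = -(2*h**2 + h) = -(h + 2*h**2) = -h - 2*h**2)
w(u) = u - 1/(2*(23 + u)) (w(u) = u - 1/(2*(u + 23)) = u - 1/(2*(23 + u)))
((406982 + C(334)) - 720998) - w(1007) = ((406982 - 1*334*(1 + 2*334)) - 720998) - (-1/2 + 1007*(23 + 1007))/(23 + 1007) = ((406982 - 1*334*(1 + 668)) - 720998) - (-1/2 + 1007*1030)/1030 = ((406982 - 1*334*669) - 720998) - (-1/2 + 1037210)/1030 = ((406982 - 223446) - 720998) - 2074419/(1030*2) = (183536 - 720998) - 1*2074419/2060 = -537462 - 2074419/2060 = -1109246139/2060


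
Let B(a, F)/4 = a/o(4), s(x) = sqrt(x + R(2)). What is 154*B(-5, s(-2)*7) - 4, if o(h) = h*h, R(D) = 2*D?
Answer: -393/2 ≈ -196.50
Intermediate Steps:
s(x) = sqrt(4 + x) (s(x) = sqrt(x + 2*2) = sqrt(x + 4) = sqrt(4 + x))
o(h) = h**2
B(a, F) = a/4 (B(a, F) = 4*(a/(4**2)) = 4*(a/16) = a/4)
154*B(-5, s(-2)*7) - 4 = 154*((1/4)*(-5)) - 4 = 154*(-5/4) - 4 = -385/2 - 4 = -393/2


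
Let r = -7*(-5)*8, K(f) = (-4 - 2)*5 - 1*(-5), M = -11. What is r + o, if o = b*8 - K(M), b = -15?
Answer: 185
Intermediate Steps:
K(f) = -25 (K(f) = -6*5 + 5 = -30 + 5 = -25)
r = 280 (r = 35*8 = 280)
o = -95 (o = -15*8 - 1*(-25) = -120 + 25 = -95)
r + o = 280 - 95 = 185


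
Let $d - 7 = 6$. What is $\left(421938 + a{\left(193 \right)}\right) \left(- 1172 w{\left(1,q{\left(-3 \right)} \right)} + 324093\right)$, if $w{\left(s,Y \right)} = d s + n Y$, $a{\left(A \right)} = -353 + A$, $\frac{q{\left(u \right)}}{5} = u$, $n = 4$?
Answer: $159928516706$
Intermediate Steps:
$d = 13$ ($d = 7 + 6 = 13$)
$q{\left(u \right)} = 5 u$
$w{\left(s,Y \right)} = 4 Y + 13 s$ ($w{\left(s,Y \right)} = 13 s + 4 Y = 4 Y + 13 s$)
$\left(421938 + a{\left(193 \right)}\right) \left(- 1172 w{\left(1,q{\left(-3 \right)} \right)} + 324093\right) = \left(421938 + \left(-353 + 193\right)\right) \left(- 1172 \left(4 \cdot 5 \left(-3\right) + 13 \cdot 1\right) + 324093\right) = \left(421938 - 160\right) \left(- 1172 \left(4 \left(-15\right) + 13\right) + 324093\right) = 421778 \left(- 1172 \left(-60 + 13\right) + 324093\right) = 421778 \left(\left(-1172\right) \left(-47\right) + 324093\right) = 421778 \left(55084 + 324093\right) = 421778 \cdot 379177 = 159928516706$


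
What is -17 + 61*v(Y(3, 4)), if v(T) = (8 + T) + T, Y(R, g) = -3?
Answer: 105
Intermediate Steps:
v(T) = 8 + 2*T
-17 + 61*v(Y(3, 4)) = -17 + 61*(8 + 2*(-3)) = -17 + 61*(8 - 6) = -17 + 61*2 = -17 + 122 = 105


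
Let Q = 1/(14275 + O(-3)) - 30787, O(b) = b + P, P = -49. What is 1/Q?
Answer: -14223/437883500 ≈ -3.2481e-5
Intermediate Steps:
O(b) = -49 + b (O(b) = b - 49 = -49 + b)
Q = -437883500/14223 (Q = 1/(14275 + (-49 - 3)) - 30787 = 1/(14275 - 52) - 30787 = 1/14223 - 30787 = -437883500/14223 ≈ -30787.)
1/Q = 1/(-437883500/14223) = -14223/437883500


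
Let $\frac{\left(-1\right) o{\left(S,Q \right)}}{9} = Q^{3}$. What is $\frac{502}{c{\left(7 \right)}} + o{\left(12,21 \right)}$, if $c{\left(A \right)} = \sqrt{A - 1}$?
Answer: $-83349 + \frac{251 \sqrt{6}}{3} \approx -83144.0$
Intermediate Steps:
$c{\left(A \right)} = \sqrt{-1 + A}$
$o{\left(S,Q \right)} = - 9 Q^{3}$
$\frac{502}{c{\left(7 \right)}} + o{\left(12,21 \right)} = \frac{502}{\sqrt{-1 + 7}} - 9 \cdot 21^{3} = \frac{502}{\sqrt{6}} - 83349 = 502 \frac{\sqrt{6}}{6} - 83349 = \frac{251 \sqrt{6}}{3} - 83349 = -83349 + \frac{251 \sqrt{6}}{3}$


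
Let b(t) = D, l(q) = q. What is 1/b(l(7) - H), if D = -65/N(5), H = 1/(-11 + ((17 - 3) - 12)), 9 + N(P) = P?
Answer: 4/65 ≈ 0.061538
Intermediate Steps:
N(P) = -9 + P
H = -⅑ (H = 1/(-11 + (14 - 12)) = 1/(-11 + 2) = 1/(-9) = -⅑ ≈ -0.11111)
D = 65/4 (D = -65/(-9 + 5) = -65/(-4) = -65*(-¼) = 65/4 ≈ 16.250)
b(t) = 65/4
1/b(l(7) - H) = 1/(65/4) = 4/65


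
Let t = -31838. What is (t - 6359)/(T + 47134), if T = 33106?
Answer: -38197/80240 ≈ -0.47603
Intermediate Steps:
(t - 6359)/(T + 47134) = (-31838 - 6359)/(33106 + 47134) = -38197/80240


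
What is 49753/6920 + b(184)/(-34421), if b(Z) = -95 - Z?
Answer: 1714478693/238193320 ≈ 7.1978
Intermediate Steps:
49753/6920 + b(184)/(-34421) = 49753/6920 + (-95 - 1*184)/(-34421) = 49753*(1/6920) + (-95 - 184)*(-1/34421) = 49753/6920 - 279*(-1/34421) = 49753/6920 + 279/34421 = 1714478693/238193320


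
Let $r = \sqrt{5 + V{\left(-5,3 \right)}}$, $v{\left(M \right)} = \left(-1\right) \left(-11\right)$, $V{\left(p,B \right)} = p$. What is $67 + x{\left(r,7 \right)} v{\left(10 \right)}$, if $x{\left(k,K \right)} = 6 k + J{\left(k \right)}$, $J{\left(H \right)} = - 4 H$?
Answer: $67$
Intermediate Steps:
$v{\left(M \right)} = 11$
$r = 0$ ($r = \sqrt{5 - 5} = \sqrt{0} = 0$)
$x{\left(k,K \right)} = 2 k$ ($x{\left(k,K \right)} = 6 k - 4 k = 2 k$)
$67 + x{\left(r,7 \right)} v{\left(10 \right)} = 67 + 2 \cdot 0 \cdot 11 = 67 + 0 \cdot 11 = 67 + 0 = 67$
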